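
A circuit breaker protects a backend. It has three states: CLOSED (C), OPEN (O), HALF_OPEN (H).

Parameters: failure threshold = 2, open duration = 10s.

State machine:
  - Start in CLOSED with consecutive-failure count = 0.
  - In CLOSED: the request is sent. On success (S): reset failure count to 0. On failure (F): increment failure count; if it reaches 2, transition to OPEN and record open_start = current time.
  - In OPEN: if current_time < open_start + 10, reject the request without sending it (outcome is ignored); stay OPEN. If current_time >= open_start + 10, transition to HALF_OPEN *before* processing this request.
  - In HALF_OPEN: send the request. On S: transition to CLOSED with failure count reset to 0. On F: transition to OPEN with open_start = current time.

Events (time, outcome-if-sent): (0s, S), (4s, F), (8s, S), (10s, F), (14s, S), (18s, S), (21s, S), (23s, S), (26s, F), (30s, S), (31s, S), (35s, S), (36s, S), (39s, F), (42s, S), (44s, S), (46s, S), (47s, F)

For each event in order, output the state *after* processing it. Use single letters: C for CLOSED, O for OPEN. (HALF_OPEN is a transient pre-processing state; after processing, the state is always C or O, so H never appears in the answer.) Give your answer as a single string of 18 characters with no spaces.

Answer: CCCCCCCCCCCCCCCCCC

Derivation:
State after each event:
  event#1 t=0s outcome=S: state=CLOSED
  event#2 t=4s outcome=F: state=CLOSED
  event#3 t=8s outcome=S: state=CLOSED
  event#4 t=10s outcome=F: state=CLOSED
  event#5 t=14s outcome=S: state=CLOSED
  event#6 t=18s outcome=S: state=CLOSED
  event#7 t=21s outcome=S: state=CLOSED
  event#8 t=23s outcome=S: state=CLOSED
  event#9 t=26s outcome=F: state=CLOSED
  event#10 t=30s outcome=S: state=CLOSED
  event#11 t=31s outcome=S: state=CLOSED
  event#12 t=35s outcome=S: state=CLOSED
  event#13 t=36s outcome=S: state=CLOSED
  event#14 t=39s outcome=F: state=CLOSED
  event#15 t=42s outcome=S: state=CLOSED
  event#16 t=44s outcome=S: state=CLOSED
  event#17 t=46s outcome=S: state=CLOSED
  event#18 t=47s outcome=F: state=CLOSED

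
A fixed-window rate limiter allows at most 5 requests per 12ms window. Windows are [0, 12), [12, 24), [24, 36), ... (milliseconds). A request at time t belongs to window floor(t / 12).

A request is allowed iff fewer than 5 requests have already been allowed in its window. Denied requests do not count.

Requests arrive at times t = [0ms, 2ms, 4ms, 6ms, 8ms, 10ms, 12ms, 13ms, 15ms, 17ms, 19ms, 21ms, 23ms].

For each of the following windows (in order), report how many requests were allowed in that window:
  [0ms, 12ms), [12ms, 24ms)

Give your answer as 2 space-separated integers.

Answer: 5 5

Derivation:
Processing requests:
  req#1 t=0ms (window 0): ALLOW
  req#2 t=2ms (window 0): ALLOW
  req#3 t=4ms (window 0): ALLOW
  req#4 t=6ms (window 0): ALLOW
  req#5 t=8ms (window 0): ALLOW
  req#6 t=10ms (window 0): DENY
  req#7 t=12ms (window 1): ALLOW
  req#8 t=13ms (window 1): ALLOW
  req#9 t=15ms (window 1): ALLOW
  req#10 t=17ms (window 1): ALLOW
  req#11 t=19ms (window 1): ALLOW
  req#12 t=21ms (window 1): DENY
  req#13 t=23ms (window 1): DENY

Allowed counts by window: 5 5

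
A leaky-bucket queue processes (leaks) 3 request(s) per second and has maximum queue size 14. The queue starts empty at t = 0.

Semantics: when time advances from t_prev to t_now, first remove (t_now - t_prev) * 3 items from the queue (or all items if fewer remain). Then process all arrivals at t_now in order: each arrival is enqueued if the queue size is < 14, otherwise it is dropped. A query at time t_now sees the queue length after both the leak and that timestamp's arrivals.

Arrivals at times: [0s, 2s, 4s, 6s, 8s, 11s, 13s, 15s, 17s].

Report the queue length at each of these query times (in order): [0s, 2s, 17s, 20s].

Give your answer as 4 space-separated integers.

Queue lengths at query times:
  query t=0s: backlog = 1
  query t=2s: backlog = 1
  query t=17s: backlog = 1
  query t=20s: backlog = 0

Answer: 1 1 1 0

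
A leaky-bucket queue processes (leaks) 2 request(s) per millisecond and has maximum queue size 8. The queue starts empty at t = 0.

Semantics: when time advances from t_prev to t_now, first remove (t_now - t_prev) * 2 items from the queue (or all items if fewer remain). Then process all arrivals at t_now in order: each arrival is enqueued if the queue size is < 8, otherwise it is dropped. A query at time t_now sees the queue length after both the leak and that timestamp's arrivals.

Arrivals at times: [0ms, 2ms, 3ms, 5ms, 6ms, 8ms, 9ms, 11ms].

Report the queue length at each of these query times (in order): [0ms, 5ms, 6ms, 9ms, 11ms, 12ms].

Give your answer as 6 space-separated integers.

Queue lengths at query times:
  query t=0ms: backlog = 1
  query t=5ms: backlog = 1
  query t=6ms: backlog = 1
  query t=9ms: backlog = 1
  query t=11ms: backlog = 1
  query t=12ms: backlog = 0

Answer: 1 1 1 1 1 0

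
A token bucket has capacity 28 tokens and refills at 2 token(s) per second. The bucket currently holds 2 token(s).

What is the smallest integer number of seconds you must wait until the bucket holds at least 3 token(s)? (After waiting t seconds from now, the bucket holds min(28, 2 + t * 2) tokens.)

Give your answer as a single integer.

Need 2 + t * 2 >= 3, so t >= 1/2.
Smallest integer t = ceil(1/2) = 1.

Answer: 1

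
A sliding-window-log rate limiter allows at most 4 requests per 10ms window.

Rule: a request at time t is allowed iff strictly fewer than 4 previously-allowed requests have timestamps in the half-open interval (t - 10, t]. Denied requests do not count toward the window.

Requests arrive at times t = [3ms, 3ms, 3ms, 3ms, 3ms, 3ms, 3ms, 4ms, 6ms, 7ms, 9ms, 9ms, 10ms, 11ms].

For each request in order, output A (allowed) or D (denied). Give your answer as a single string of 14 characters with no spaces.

Tracking allowed requests in the window:
  req#1 t=3ms: ALLOW
  req#2 t=3ms: ALLOW
  req#3 t=3ms: ALLOW
  req#4 t=3ms: ALLOW
  req#5 t=3ms: DENY
  req#6 t=3ms: DENY
  req#7 t=3ms: DENY
  req#8 t=4ms: DENY
  req#9 t=6ms: DENY
  req#10 t=7ms: DENY
  req#11 t=9ms: DENY
  req#12 t=9ms: DENY
  req#13 t=10ms: DENY
  req#14 t=11ms: DENY

Answer: AAAADDDDDDDDDD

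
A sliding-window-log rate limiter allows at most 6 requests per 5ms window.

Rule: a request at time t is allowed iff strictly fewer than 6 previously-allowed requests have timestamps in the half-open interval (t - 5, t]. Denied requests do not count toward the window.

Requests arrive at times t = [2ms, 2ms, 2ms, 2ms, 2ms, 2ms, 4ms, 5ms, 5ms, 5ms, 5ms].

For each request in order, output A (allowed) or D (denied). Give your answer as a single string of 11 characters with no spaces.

Answer: AAAAAADDDDD

Derivation:
Tracking allowed requests in the window:
  req#1 t=2ms: ALLOW
  req#2 t=2ms: ALLOW
  req#3 t=2ms: ALLOW
  req#4 t=2ms: ALLOW
  req#5 t=2ms: ALLOW
  req#6 t=2ms: ALLOW
  req#7 t=4ms: DENY
  req#8 t=5ms: DENY
  req#9 t=5ms: DENY
  req#10 t=5ms: DENY
  req#11 t=5ms: DENY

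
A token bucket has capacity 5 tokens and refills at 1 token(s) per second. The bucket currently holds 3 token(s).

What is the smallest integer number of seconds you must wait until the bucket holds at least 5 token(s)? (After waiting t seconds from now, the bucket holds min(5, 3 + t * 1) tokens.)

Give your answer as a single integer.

Need 3 + t * 1 >= 5, so t >= 2/1.
Smallest integer t = ceil(2/1) = 2.

Answer: 2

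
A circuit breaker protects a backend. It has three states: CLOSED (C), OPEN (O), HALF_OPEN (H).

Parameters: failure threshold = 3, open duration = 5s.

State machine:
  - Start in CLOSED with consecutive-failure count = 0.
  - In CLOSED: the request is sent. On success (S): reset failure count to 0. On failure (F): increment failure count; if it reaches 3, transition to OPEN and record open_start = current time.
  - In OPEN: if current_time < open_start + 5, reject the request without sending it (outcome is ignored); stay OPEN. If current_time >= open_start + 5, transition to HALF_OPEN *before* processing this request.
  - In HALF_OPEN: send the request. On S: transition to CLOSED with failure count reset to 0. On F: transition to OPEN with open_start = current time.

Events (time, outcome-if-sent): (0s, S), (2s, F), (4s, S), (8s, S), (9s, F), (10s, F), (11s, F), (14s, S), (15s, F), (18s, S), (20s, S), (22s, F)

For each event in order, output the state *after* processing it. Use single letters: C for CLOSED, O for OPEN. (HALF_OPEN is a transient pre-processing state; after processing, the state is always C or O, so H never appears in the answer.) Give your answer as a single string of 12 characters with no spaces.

State after each event:
  event#1 t=0s outcome=S: state=CLOSED
  event#2 t=2s outcome=F: state=CLOSED
  event#3 t=4s outcome=S: state=CLOSED
  event#4 t=8s outcome=S: state=CLOSED
  event#5 t=9s outcome=F: state=CLOSED
  event#6 t=10s outcome=F: state=CLOSED
  event#7 t=11s outcome=F: state=OPEN
  event#8 t=14s outcome=S: state=OPEN
  event#9 t=15s outcome=F: state=OPEN
  event#10 t=18s outcome=S: state=CLOSED
  event#11 t=20s outcome=S: state=CLOSED
  event#12 t=22s outcome=F: state=CLOSED

Answer: CCCCCCOOOCCC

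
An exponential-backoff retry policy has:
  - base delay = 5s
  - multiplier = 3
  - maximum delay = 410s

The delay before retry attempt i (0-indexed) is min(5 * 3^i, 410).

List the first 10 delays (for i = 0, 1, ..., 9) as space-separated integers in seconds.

Answer: 5 15 45 135 405 410 410 410 410 410

Derivation:
Computing each delay:
  i=0: min(5*3^0, 410) = 5
  i=1: min(5*3^1, 410) = 15
  i=2: min(5*3^2, 410) = 45
  i=3: min(5*3^3, 410) = 135
  i=4: min(5*3^4, 410) = 405
  i=5: min(5*3^5, 410) = 410
  i=6: min(5*3^6, 410) = 410
  i=7: min(5*3^7, 410) = 410
  i=8: min(5*3^8, 410) = 410
  i=9: min(5*3^9, 410) = 410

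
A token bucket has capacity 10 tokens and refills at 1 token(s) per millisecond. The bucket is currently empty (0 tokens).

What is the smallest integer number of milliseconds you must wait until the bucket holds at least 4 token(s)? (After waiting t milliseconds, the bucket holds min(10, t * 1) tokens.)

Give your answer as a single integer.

Answer: 4

Derivation:
Need t * 1 >= 4, so t >= 4/1.
Smallest integer t = ceil(4/1) = 4.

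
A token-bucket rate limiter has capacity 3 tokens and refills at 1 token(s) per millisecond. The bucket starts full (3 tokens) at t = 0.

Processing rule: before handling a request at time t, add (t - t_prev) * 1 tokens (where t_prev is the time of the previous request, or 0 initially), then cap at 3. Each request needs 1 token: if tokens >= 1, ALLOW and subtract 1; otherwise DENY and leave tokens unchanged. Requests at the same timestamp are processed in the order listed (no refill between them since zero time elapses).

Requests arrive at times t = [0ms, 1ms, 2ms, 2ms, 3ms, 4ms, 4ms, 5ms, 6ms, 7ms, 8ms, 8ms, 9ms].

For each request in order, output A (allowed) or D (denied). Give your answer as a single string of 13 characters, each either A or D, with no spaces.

Answer: AAAAAAAAAAADA

Derivation:
Simulating step by step:
  req#1 t=0ms: ALLOW
  req#2 t=1ms: ALLOW
  req#3 t=2ms: ALLOW
  req#4 t=2ms: ALLOW
  req#5 t=3ms: ALLOW
  req#6 t=4ms: ALLOW
  req#7 t=4ms: ALLOW
  req#8 t=5ms: ALLOW
  req#9 t=6ms: ALLOW
  req#10 t=7ms: ALLOW
  req#11 t=8ms: ALLOW
  req#12 t=8ms: DENY
  req#13 t=9ms: ALLOW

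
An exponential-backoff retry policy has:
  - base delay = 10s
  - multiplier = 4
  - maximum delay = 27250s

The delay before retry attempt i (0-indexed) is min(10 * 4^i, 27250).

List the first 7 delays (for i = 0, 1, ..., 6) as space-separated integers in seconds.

Answer: 10 40 160 640 2560 10240 27250

Derivation:
Computing each delay:
  i=0: min(10*4^0, 27250) = 10
  i=1: min(10*4^1, 27250) = 40
  i=2: min(10*4^2, 27250) = 160
  i=3: min(10*4^3, 27250) = 640
  i=4: min(10*4^4, 27250) = 2560
  i=5: min(10*4^5, 27250) = 10240
  i=6: min(10*4^6, 27250) = 27250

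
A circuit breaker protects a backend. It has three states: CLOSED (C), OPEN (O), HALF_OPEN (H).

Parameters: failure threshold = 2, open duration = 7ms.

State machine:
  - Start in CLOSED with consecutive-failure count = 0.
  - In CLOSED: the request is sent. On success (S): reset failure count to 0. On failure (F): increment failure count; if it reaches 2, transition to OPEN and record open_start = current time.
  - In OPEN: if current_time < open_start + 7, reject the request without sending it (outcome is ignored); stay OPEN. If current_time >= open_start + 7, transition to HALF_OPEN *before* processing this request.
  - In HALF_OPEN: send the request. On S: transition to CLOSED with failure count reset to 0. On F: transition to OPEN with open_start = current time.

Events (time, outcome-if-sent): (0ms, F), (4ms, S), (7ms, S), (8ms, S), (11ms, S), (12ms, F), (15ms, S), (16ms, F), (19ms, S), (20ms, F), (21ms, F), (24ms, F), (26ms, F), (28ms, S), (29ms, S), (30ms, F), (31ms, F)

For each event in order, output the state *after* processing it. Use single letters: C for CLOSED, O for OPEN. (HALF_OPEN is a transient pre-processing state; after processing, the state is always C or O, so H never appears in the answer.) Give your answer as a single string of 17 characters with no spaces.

Answer: CCCCCCCCCCOOOCCCO

Derivation:
State after each event:
  event#1 t=0ms outcome=F: state=CLOSED
  event#2 t=4ms outcome=S: state=CLOSED
  event#3 t=7ms outcome=S: state=CLOSED
  event#4 t=8ms outcome=S: state=CLOSED
  event#5 t=11ms outcome=S: state=CLOSED
  event#6 t=12ms outcome=F: state=CLOSED
  event#7 t=15ms outcome=S: state=CLOSED
  event#8 t=16ms outcome=F: state=CLOSED
  event#9 t=19ms outcome=S: state=CLOSED
  event#10 t=20ms outcome=F: state=CLOSED
  event#11 t=21ms outcome=F: state=OPEN
  event#12 t=24ms outcome=F: state=OPEN
  event#13 t=26ms outcome=F: state=OPEN
  event#14 t=28ms outcome=S: state=CLOSED
  event#15 t=29ms outcome=S: state=CLOSED
  event#16 t=30ms outcome=F: state=CLOSED
  event#17 t=31ms outcome=F: state=OPEN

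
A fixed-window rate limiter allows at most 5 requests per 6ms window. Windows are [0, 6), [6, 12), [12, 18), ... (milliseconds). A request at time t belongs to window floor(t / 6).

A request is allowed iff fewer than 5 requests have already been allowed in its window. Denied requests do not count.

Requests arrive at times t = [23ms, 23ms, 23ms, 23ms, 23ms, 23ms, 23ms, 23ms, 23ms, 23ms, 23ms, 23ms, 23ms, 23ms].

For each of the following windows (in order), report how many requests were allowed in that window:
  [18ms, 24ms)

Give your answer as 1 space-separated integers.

Processing requests:
  req#1 t=23ms (window 3): ALLOW
  req#2 t=23ms (window 3): ALLOW
  req#3 t=23ms (window 3): ALLOW
  req#4 t=23ms (window 3): ALLOW
  req#5 t=23ms (window 3): ALLOW
  req#6 t=23ms (window 3): DENY
  req#7 t=23ms (window 3): DENY
  req#8 t=23ms (window 3): DENY
  req#9 t=23ms (window 3): DENY
  req#10 t=23ms (window 3): DENY
  req#11 t=23ms (window 3): DENY
  req#12 t=23ms (window 3): DENY
  req#13 t=23ms (window 3): DENY
  req#14 t=23ms (window 3): DENY

Allowed counts by window: 5

Answer: 5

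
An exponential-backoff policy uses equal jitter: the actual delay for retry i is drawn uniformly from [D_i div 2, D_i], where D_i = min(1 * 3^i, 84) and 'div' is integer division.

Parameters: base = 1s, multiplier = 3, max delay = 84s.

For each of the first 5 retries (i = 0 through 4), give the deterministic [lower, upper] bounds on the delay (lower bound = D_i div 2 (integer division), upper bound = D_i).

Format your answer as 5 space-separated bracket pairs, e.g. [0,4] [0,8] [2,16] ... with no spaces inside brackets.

Answer: [0,1] [1,3] [4,9] [13,27] [40,81]

Derivation:
Computing bounds per retry:
  i=0: D_i=min(1*3^0,84)=1, bounds=[0,1]
  i=1: D_i=min(1*3^1,84)=3, bounds=[1,3]
  i=2: D_i=min(1*3^2,84)=9, bounds=[4,9]
  i=3: D_i=min(1*3^3,84)=27, bounds=[13,27]
  i=4: D_i=min(1*3^4,84)=81, bounds=[40,81]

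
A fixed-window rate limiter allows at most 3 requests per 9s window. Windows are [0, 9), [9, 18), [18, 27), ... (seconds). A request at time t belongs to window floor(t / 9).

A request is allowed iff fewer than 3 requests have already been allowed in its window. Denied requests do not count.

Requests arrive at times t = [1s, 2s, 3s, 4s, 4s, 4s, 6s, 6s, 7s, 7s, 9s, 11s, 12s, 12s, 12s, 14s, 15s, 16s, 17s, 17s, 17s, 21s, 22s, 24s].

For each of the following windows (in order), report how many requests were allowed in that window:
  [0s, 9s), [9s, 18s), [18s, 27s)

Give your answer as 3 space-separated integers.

Answer: 3 3 3

Derivation:
Processing requests:
  req#1 t=1s (window 0): ALLOW
  req#2 t=2s (window 0): ALLOW
  req#3 t=3s (window 0): ALLOW
  req#4 t=4s (window 0): DENY
  req#5 t=4s (window 0): DENY
  req#6 t=4s (window 0): DENY
  req#7 t=6s (window 0): DENY
  req#8 t=6s (window 0): DENY
  req#9 t=7s (window 0): DENY
  req#10 t=7s (window 0): DENY
  req#11 t=9s (window 1): ALLOW
  req#12 t=11s (window 1): ALLOW
  req#13 t=12s (window 1): ALLOW
  req#14 t=12s (window 1): DENY
  req#15 t=12s (window 1): DENY
  req#16 t=14s (window 1): DENY
  req#17 t=15s (window 1): DENY
  req#18 t=16s (window 1): DENY
  req#19 t=17s (window 1): DENY
  req#20 t=17s (window 1): DENY
  req#21 t=17s (window 1): DENY
  req#22 t=21s (window 2): ALLOW
  req#23 t=22s (window 2): ALLOW
  req#24 t=24s (window 2): ALLOW

Allowed counts by window: 3 3 3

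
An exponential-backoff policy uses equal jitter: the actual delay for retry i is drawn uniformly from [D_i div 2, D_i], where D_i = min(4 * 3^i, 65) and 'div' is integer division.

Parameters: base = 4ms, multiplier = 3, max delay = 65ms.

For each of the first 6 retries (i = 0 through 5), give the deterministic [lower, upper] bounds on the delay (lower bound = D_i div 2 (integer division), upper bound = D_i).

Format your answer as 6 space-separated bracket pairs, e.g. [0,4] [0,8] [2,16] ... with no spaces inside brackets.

Computing bounds per retry:
  i=0: D_i=min(4*3^0,65)=4, bounds=[2,4]
  i=1: D_i=min(4*3^1,65)=12, bounds=[6,12]
  i=2: D_i=min(4*3^2,65)=36, bounds=[18,36]
  i=3: D_i=min(4*3^3,65)=65, bounds=[32,65]
  i=4: D_i=min(4*3^4,65)=65, bounds=[32,65]
  i=5: D_i=min(4*3^5,65)=65, bounds=[32,65]

Answer: [2,4] [6,12] [18,36] [32,65] [32,65] [32,65]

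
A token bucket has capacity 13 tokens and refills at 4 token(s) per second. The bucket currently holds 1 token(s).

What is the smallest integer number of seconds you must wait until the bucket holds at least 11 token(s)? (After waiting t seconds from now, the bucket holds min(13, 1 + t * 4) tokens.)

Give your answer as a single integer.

Answer: 3

Derivation:
Need 1 + t * 4 >= 11, so t >= 10/4.
Smallest integer t = ceil(10/4) = 3.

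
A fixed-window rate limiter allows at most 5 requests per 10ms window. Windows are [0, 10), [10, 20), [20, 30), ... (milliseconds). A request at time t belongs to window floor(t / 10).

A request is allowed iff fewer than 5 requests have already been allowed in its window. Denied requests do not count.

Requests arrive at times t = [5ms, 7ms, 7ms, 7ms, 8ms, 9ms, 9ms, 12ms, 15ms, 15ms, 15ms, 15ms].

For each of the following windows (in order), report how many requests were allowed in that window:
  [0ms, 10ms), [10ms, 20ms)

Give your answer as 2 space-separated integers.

Answer: 5 5

Derivation:
Processing requests:
  req#1 t=5ms (window 0): ALLOW
  req#2 t=7ms (window 0): ALLOW
  req#3 t=7ms (window 0): ALLOW
  req#4 t=7ms (window 0): ALLOW
  req#5 t=8ms (window 0): ALLOW
  req#6 t=9ms (window 0): DENY
  req#7 t=9ms (window 0): DENY
  req#8 t=12ms (window 1): ALLOW
  req#9 t=15ms (window 1): ALLOW
  req#10 t=15ms (window 1): ALLOW
  req#11 t=15ms (window 1): ALLOW
  req#12 t=15ms (window 1): ALLOW

Allowed counts by window: 5 5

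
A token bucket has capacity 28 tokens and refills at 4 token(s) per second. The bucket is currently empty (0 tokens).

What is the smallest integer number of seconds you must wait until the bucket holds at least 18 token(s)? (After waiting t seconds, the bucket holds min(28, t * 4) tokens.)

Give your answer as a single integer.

Answer: 5

Derivation:
Need t * 4 >= 18, so t >= 18/4.
Smallest integer t = ceil(18/4) = 5.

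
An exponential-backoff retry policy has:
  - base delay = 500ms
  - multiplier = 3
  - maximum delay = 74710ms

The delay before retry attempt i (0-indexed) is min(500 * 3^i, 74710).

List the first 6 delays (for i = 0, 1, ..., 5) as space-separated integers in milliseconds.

Computing each delay:
  i=0: min(500*3^0, 74710) = 500
  i=1: min(500*3^1, 74710) = 1500
  i=2: min(500*3^2, 74710) = 4500
  i=3: min(500*3^3, 74710) = 13500
  i=4: min(500*3^4, 74710) = 40500
  i=5: min(500*3^5, 74710) = 74710

Answer: 500 1500 4500 13500 40500 74710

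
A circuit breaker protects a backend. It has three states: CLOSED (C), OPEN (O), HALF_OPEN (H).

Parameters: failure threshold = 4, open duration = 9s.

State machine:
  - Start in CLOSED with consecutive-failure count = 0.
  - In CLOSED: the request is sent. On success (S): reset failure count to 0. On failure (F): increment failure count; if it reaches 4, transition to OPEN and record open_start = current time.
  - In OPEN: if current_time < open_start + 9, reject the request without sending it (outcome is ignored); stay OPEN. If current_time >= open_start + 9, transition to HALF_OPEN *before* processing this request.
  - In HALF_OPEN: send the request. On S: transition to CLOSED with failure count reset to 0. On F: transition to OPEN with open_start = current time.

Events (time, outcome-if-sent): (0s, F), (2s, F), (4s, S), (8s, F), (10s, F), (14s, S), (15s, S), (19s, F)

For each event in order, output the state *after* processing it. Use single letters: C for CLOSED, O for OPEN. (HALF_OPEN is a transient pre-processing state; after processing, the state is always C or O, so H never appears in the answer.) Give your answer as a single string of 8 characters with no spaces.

Answer: CCCCCCCC

Derivation:
State after each event:
  event#1 t=0s outcome=F: state=CLOSED
  event#2 t=2s outcome=F: state=CLOSED
  event#3 t=4s outcome=S: state=CLOSED
  event#4 t=8s outcome=F: state=CLOSED
  event#5 t=10s outcome=F: state=CLOSED
  event#6 t=14s outcome=S: state=CLOSED
  event#7 t=15s outcome=S: state=CLOSED
  event#8 t=19s outcome=F: state=CLOSED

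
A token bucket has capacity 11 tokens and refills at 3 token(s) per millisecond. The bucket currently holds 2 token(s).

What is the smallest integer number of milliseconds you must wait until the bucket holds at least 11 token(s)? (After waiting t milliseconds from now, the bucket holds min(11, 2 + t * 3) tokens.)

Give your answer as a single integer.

Need 2 + t * 3 >= 11, so t >= 9/3.
Smallest integer t = ceil(9/3) = 3.

Answer: 3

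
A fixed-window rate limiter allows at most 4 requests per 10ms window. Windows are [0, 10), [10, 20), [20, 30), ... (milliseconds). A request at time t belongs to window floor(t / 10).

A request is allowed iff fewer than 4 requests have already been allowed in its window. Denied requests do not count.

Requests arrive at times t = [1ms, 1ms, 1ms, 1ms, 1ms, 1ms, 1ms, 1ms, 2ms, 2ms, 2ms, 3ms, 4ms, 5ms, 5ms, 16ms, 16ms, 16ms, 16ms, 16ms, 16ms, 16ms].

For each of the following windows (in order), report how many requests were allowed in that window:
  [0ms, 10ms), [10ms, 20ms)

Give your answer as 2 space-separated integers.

Processing requests:
  req#1 t=1ms (window 0): ALLOW
  req#2 t=1ms (window 0): ALLOW
  req#3 t=1ms (window 0): ALLOW
  req#4 t=1ms (window 0): ALLOW
  req#5 t=1ms (window 0): DENY
  req#6 t=1ms (window 0): DENY
  req#7 t=1ms (window 0): DENY
  req#8 t=1ms (window 0): DENY
  req#9 t=2ms (window 0): DENY
  req#10 t=2ms (window 0): DENY
  req#11 t=2ms (window 0): DENY
  req#12 t=3ms (window 0): DENY
  req#13 t=4ms (window 0): DENY
  req#14 t=5ms (window 0): DENY
  req#15 t=5ms (window 0): DENY
  req#16 t=16ms (window 1): ALLOW
  req#17 t=16ms (window 1): ALLOW
  req#18 t=16ms (window 1): ALLOW
  req#19 t=16ms (window 1): ALLOW
  req#20 t=16ms (window 1): DENY
  req#21 t=16ms (window 1): DENY
  req#22 t=16ms (window 1): DENY

Allowed counts by window: 4 4

Answer: 4 4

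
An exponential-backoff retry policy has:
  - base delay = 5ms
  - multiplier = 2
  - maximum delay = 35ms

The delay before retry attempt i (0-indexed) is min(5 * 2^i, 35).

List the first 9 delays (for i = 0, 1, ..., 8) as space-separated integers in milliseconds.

Answer: 5 10 20 35 35 35 35 35 35

Derivation:
Computing each delay:
  i=0: min(5*2^0, 35) = 5
  i=1: min(5*2^1, 35) = 10
  i=2: min(5*2^2, 35) = 20
  i=3: min(5*2^3, 35) = 35
  i=4: min(5*2^4, 35) = 35
  i=5: min(5*2^5, 35) = 35
  i=6: min(5*2^6, 35) = 35
  i=7: min(5*2^7, 35) = 35
  i=8: min(5*2^8, 35) = 35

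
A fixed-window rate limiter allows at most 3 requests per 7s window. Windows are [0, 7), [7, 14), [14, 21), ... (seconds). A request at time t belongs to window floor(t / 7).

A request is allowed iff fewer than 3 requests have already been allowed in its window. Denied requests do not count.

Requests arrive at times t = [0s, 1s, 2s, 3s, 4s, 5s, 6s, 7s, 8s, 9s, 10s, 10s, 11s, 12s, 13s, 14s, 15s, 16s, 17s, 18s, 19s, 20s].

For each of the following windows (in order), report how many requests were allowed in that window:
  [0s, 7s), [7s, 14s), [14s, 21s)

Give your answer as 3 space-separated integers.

Processing requests:
  req#1 t=0s (window 0): ALLOW
  req#2 t=1s (window 0): ALLOW
  req#3 t=2s (window 0): ALLOW
  req#4 t=3s (window 0): DENY
  req#5 t=4s (window 0): DENY
  req#6 t=5s (window 0): DENY
  req#7 t=6s (window 0): DENY
  req#8 t=7s (window 1): ALLOW
  req#9 t=8s (window 1): ALLOW
  req#10 t=9s (window 1): ALLOW
  req#11 t=10s (window 1): DENY
  req#12 t=10s (window 1): DENY
  req#13 t=11s (window 1): DENY
  req#14 t=12s (window 1): DENY
  req#15 t=13s (window 1): DENY
  req#16 t=14s (window 2): ALLOW
  req#17 t=15s (window 2): ALLOW
  req#18 t=16s (window 2): ALLOW
  req#19 t=17s (window 2): DENY
  req#20 t=18s (window 2): DENY
  req#21 t=19s (window 2): DENY
  req#22 t=20s (window 2): DENY

Allowed counts by window: 3 3 3

Answer: 3 3 3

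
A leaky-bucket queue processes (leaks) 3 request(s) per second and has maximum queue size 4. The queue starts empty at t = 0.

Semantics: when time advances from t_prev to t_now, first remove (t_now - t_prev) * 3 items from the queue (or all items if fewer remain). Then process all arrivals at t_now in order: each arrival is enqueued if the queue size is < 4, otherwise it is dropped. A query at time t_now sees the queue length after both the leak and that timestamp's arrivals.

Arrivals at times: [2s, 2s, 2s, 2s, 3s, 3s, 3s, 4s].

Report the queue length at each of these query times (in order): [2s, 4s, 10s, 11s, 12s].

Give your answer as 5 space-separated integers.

Queue lengths at query times:
  query t=2s: backlog = 4
  query t=4s: backlog = 2
  query t=10s: backlog = 0
  query t=11s: backlog = 0
  query t=12s: backlog = 0

Answer: 4 2 0 0 0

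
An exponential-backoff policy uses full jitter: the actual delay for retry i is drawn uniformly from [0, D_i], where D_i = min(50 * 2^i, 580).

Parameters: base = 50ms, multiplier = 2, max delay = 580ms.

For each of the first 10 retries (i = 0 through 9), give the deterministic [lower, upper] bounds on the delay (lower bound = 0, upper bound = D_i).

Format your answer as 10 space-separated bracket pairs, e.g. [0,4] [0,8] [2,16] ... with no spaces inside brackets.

Answer: [0,50] [0,100] [0,200] [0,400] [0,580] [0,580] [0,580] [0,580] [0,580] [0,580]

Derivation:
Computing bounds per retry:
  i=0: D_i=min(50*2^0,580)=50, bounds=[0,50]
  i=1: D_i=min(50*2^1,580)=100, bounds=[0,100]
  i=2: D_i=min(50*2^2,580)=200, bounds=[0,200]
  i=3: D_i=min(50*2^3,580)=400, bounds=[0,400]
  i=4: D_i=min(50*2^4,580)=580, bounds=[0,580]
  i=5: D_i=min(50*2^5,580)=580, bounds=[0,580]
  i=6: D_i=min(50*2^6,580)=580, bounds=[0,580]
  i=7: D_i=min(50*2^7,580)=580, bounds=[0,580]
  i=8: D_i=min(50*2^8,580)=580, bounds=[0,580]
  i=9: D_i=min(50*2^9,580)=580, bounds=[0,580]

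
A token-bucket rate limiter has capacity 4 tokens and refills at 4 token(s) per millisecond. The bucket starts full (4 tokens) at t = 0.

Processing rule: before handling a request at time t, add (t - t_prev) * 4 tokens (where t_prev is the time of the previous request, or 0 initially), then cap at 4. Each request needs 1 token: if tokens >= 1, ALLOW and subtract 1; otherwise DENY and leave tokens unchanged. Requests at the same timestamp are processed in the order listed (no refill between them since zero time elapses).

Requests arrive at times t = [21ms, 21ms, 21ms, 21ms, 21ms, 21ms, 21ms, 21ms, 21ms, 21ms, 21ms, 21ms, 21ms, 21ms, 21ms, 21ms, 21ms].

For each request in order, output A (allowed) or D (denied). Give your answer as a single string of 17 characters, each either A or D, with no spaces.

Simulating step by step:
  req#1 t=21ms: ALLOW
  req#2 t=21ms: ALLOW
  req#3 t=21ms: ALLOW
  req#4 t=21ms: ALLOW
  req#5 t=21ms: DENY
  req#6 t=21ms: DENY
  req#7 t=21ms: DENY
  req#8 t=21ms: DENY
  req#9 t=21ms: DENY
  req#10 t=21ms: DENY
  req#11 t=21ms: DENY
  req#12 t=21ms: DENY
  req#13 t=21ms: DENY
  req#14 t=21ms: DENY
  req#15 t=21ms: DENY
  req#16 t=21ms: DENY
  req#17 t=21ms: DENY

Answer: AAAADDDDDDDDDDDDD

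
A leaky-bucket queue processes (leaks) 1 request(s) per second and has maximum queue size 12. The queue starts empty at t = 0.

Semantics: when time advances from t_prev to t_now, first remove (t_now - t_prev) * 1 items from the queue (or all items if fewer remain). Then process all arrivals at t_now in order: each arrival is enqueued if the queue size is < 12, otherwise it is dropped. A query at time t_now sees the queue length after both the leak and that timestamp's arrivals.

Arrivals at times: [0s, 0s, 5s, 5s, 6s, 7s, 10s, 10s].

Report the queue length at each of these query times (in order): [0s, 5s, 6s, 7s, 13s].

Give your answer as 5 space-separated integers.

Queue lengths at query times:
  query t=0s: backlog = 2
  query t=5s: backlog = 2
  query t=6s: backlog = 2
  query t=7s: backlog = 2
  query t=13s: backlog = 0

Answer: 2 2 2 2 0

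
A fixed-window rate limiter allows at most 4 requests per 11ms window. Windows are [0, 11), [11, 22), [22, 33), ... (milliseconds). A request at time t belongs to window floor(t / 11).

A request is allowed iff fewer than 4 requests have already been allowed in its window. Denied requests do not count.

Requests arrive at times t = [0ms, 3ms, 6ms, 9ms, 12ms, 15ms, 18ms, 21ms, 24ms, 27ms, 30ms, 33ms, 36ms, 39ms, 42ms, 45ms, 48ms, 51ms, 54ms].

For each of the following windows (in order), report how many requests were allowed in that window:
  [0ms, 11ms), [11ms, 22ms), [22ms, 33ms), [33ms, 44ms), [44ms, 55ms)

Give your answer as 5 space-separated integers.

Processing requests:
  req#1 t=0ms (window 0): ALLOW
  req#2 t=3ms (window 0): ALLOW
  req#3 t=6ms (window 0): ALLOW
  req#4 t=9ms (window 0): ALLOW
  req#5 t=12ms (window 1): ALLOW
  req#6 t=15ms (window 1): ALLOW
  req#7 t=18ms (window 1): ALLOW
  req#8 t=21ms (window 1): ALLOW
  req#9 t=24ms (window 2): ALLOW
  req#10 t=27ms (window 2): ALLOW
  req#11 t=30ms (window 2): ALLOW
  req#12 t=33ms (window 3): ALLOW
  req#13 t=36ms (window 3): ALLOW
  req#14 t=39ms (window 3): ALLOW
  req#15 t=42ms (window 3): ALLOW
  req#16 t=45ms (window 4): ALLOW
  req#17 t=48ms (window 4): ALLOW
  req#18 t=51ms (window 4): ALLOW
  req#19 t=54ms (window 4): ALLOW

Allowed counts by window: 4 4 3 4 4

Answer: 4 4 3 4 4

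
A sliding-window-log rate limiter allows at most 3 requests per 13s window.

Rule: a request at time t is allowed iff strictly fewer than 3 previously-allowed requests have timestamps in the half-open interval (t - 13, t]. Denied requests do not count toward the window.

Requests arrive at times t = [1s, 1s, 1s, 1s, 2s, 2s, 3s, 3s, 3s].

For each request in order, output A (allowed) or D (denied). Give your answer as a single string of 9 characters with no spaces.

Answer: AAADDDDDD

Derivation:
Tracking allowed requests in the window:
  req#1 t=1s: ALLOW
  req#2 t=1s: ALLOW
  req#3 t=1s: ALLOW
  req#4 t=1s: DENY
  req#5 t=2s: DENY
  req#6 t=2s: DENY
  req#7 t=3s: DENY
  req#8 t=3s: DENY
  req#9 t=3s: DENY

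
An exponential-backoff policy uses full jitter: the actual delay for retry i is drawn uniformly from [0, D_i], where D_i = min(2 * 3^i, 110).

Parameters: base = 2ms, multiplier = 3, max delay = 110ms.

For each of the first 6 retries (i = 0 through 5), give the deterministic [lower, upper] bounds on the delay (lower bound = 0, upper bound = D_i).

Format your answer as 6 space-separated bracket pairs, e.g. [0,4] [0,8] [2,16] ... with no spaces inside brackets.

Answer: [0,2] [0,6] [0,18] [0,54] [0,110] [0,110]

Derivation:
Computing bounds per retry:
  i=0: D_i=min(2*3^0,110)=2, bounds=[0,2]
  i=1: D_i=min(2*3^1,110)=6, bounds=[0,6]
  i=2: D_i=min(2*3^2,110)=18, bounds=[0,18]
  i=3: D_i=min(2*3^3,110)=54, bounds=[0,54]
  i=4: D_i=min(2*3^4,110)=110, bounds=[0,110]
  i=5: D_i=min(2*3^5,110)=110, bounds=[0,110]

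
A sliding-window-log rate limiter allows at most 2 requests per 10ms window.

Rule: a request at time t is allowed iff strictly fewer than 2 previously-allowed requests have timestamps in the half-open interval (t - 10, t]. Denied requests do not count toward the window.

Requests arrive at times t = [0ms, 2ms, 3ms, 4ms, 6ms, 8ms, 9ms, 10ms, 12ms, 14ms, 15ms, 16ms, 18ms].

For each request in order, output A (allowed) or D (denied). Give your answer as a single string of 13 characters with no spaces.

Tracking allowed requests in the window:
  req#1 t=0ms: ALLOW
  req#2 t=2ms: ALLOW
  req#3 t=3ms: DENY
  req#4 t=4ms: DENY
  req#5 t=6ms: DENY
  req#6 t=8ms: DENY
  req#7 t=9ms: DENY
  req#8 t=10ms: ALLOW
  req#9 t=12ms: ALLOW
  req#10 t=14ms: DENY
  req#11 t=15ms: DENY
  req#12 t=16ms: DENY
  req#13 t=18ms: DENY

Answer: AADDDDDAADDDD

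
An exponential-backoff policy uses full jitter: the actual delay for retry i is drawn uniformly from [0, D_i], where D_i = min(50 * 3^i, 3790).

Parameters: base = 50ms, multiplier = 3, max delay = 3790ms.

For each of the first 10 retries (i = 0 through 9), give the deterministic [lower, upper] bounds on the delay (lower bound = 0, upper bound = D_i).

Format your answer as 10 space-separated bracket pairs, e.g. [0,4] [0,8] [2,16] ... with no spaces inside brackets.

Answer: [0,50] [0,150] [0,450] [0,1350] [0,3790] [0,3790] [0,3790] [0,3790] [0,3790] [0,3790]

Derivation:
Computing bounds per retry:
  i=0: D_i=min(50*3^0,3790)=50, bounds=[0,50]
  i=1: D_i=min(50*3^1,3790)=150, bounds=[0,150]
  i=2: D_i=min(50*3^2,3790)=450, bounds=[0,450]
  i=3: D_i=min(50*3^3,3790)=1350, bounds=[0,1350]
  i=4: D_i=min(50*3^4,3790)=3790, bounds=[0,3790]
  i=5: D_i=min(50*3^5,3790)=3790, bounds=[0,3790]
  i=6: D_i=min(50*3^6,3790)=3790, bounds=[0,3790]
  i=7: D_i=min(50*3^7,3790)=3790, bounds=[0,3790]
  i=8: D_i=min(50*3^8,3790)=3790, bounds=[0,3790]
  i=9: D_i=min(50*3^9,3790)=3790, bounds=[0,3790]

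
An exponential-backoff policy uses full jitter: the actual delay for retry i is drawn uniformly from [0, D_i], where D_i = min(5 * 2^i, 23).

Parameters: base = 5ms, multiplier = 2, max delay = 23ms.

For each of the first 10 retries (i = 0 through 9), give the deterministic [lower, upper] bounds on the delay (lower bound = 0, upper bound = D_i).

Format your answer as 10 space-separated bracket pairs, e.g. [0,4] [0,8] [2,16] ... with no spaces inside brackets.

Computing bounds per retry:
  i=0: D_i=min(5*2^0,23)=5, bounds=[0,5]
  i=1: D_i=min(5*2^1,23)=10, bounds=[0,10]
  i=2: D_i=min(5*2^2,23)=20, bounds=[0,20]
  i=3: D_i=min(5*2^3,23)=23, bounds=[0,23]
  i=4: D_i=min(5*2^4,23)=23, bounds=[0,23]
  i=5: D_i=min(5*2^5,23)=23, bounds=[0,23]
  i=6: D_i=min(5*2^6,23)=23, bounds=[0,23]
  i=7: D_i=min(5*2^7,23)=23, bounds=[0,23]
  i=8: D_i=min(5*2^8,23)=23, bounds=[0,23]
  i=9: D_i=min(5*2^9,23)=23, bounds=[0,23]

Answer: [0,5] [0,10] [0,20] [0,23] [0,23] [0,23] [0,23] [0,23] [0,23] [0,23]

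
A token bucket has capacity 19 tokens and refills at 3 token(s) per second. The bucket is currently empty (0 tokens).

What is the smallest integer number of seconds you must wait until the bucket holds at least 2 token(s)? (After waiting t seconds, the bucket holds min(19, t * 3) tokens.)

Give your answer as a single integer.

Need t * 3 >= 2, so t >= 2/3.
Smallest integer t = ceil(2/3) = 1.

Answer: 1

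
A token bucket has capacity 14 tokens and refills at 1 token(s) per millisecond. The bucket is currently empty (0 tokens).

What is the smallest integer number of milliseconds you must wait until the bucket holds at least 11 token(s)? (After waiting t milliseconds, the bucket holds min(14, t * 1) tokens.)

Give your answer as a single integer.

Need t * 1 >= 11, so t >= 11/1.
Smallest integer t = ceil(11/1) = 11.

Answer: 11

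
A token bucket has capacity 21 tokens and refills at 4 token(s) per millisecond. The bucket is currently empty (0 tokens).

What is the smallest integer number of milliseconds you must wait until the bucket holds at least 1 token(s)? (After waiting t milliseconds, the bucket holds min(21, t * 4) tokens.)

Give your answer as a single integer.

Need t * 4 >= 1, so t >= 1/4.
Smallest integer t = ceil(1/4) = 1.

Answer: 1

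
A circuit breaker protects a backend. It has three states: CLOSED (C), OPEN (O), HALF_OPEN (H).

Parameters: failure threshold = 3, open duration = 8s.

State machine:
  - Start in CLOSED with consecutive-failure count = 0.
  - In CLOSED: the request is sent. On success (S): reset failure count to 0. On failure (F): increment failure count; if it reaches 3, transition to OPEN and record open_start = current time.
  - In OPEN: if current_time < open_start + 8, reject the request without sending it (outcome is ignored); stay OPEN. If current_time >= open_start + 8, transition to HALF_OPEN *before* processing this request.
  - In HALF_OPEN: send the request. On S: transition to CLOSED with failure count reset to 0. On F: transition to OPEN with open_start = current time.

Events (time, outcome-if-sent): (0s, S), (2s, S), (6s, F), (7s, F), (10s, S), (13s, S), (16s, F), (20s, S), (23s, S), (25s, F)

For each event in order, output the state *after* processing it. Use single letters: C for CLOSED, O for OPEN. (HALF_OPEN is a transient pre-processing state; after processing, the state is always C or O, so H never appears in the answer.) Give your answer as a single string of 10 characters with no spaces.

Answer: CCCCCCCCCC

Derivation:
State after each event:
  event#1 t=0s outcome=S: state=CLOSED
  event#2 t=2s outcome=S: state=CLOSED
  event#3 t=6s outcome=F: state=CLOSED
  event#4 t=7s outcome=F: state=CLOSED
  event#5 t=10s outcome=S: state=CLOSED
  event#6 t=13s outcome=S: state=CLOSED
  event#7 t=16s outcome=F: state=CLOSED
  event#8 t=20s outcome=S: state=CLOSED
  event#9 t=23s outcome=S: state=CLOSED
  event#10 t=25s outcome=F: state=CLOSED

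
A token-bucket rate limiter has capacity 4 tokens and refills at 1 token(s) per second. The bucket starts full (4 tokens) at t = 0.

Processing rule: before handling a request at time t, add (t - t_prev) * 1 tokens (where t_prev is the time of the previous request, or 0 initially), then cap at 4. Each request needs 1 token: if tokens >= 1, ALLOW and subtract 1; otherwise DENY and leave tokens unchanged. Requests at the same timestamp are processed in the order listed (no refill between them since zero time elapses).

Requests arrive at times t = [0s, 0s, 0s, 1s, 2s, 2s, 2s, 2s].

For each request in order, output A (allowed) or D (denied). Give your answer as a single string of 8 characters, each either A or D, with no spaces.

Answer: AAAAAADD

Derivation:
Simulating step by step:
  req#1 t=0s: ALLOW
  req#2 t=0s: ALLOW
  req#3 t=0s: ALLOW
  req#4 t=1s: ALLOW
  req#5 t=2s: ALLOW
  req#6 t=2s: ALLOW
  req#7 t=2s: DENY
  req#8 t=2s: DENY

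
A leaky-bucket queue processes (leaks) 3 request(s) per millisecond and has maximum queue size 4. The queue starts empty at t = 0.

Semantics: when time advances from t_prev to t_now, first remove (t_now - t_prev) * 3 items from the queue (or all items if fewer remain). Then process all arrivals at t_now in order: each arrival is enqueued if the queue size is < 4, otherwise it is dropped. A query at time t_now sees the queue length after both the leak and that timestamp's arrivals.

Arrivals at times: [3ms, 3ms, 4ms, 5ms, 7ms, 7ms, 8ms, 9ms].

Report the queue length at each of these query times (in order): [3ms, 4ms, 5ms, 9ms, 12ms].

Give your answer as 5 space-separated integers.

Answer: 2 1 1 1 0

Derivation:
Queue lengths at query times:
  query t=3ms: backlog = 2
  query t=4ms: backlog = 1
  query t=5ms: backlog = 1
  query t=9ms: backlog = 1
  query t=12ms: backlog = 0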